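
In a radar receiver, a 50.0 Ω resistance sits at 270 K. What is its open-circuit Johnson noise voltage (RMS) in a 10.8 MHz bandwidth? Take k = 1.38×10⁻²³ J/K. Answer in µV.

2.84 µV

V_n = √(4kTRB)
4kTRB = 4 × 1.38×10⁻²³ × 270 × 5.00×10¹ × 1.08×10⁷ = 8.05×10⁻¹² V²
V_n = √(8.05×10⁻¹²) = 2.84×10⁻⁶ V = 2.84 µV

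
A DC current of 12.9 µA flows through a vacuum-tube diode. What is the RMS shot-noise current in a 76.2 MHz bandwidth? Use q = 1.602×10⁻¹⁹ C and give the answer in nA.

17.7 nA

I_n = √(2qI·B)
2qI·B = 2 × 1.602×10⁻¹⁹ × 1.29×10⁻⁵ × 7.62×10⁷ = 3.15×10⁻¹⁶ A²
I_n = √(3.15×10⁻¹⁶) = 1.77×10⁻⁸ A = 17.7 nA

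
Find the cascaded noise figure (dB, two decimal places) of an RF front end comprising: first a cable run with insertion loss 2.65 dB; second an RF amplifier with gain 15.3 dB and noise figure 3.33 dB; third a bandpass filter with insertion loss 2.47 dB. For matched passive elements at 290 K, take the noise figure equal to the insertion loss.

6.03 dB

Convert to linear (a loss of L dB is a gain of −L dB): F_i = 10^(NF_i/10), G_i = 10^(G_i,dB/10)
  Stage 1: F_1 = 10^(2.65/10) = 1.841, G_1 = 10^(−2.65/10) = 0.5433
  Stage 2: F_2 = 10^(3.33/10) = 2.153, G_2 = 10^(15.3/10) = 33.88
  Stage 3: F_3 = 10^(2.47/10) = 1.766, G_3 = 10^(−2.47/10) = 0.5662
Friis cascade:
  F = 1.841 + (2.153 − 1)/0.5433 + (1.766 − 1)/18.41 = 4.004
NF = 10 log₁₀(4.004) = 6.03 dB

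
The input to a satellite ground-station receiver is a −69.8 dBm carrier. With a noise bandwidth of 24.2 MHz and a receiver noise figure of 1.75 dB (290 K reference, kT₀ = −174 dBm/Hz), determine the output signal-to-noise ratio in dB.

28.6 dB

Noise floor: N = −174 + 10 log₁₀(B) + NF
10 log₁₀(2.42×10⁷) = 73.84 dB
N = −174 + 73.84 + 1.75 = −98.41 dBm
SNR = P_sig − N = −69.8 − (−98.41) = 28.61 dB → 28.6 dB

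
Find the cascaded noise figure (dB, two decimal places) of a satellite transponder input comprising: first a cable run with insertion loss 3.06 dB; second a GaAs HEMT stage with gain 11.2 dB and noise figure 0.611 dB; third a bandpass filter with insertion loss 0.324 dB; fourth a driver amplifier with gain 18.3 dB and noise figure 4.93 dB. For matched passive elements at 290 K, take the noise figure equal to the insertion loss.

4.30 dB

Convert to linear (a loss of L dB is a gain of −L dB): F_i = 10^(NF_i/10), G_i = 10^(G_i,dB/10)
  Stage 1: F_1 = 10^(3.06/10) = 2.023, G_1 = 10^(−3.06/10) = 0.4943
  Stage 2: F_2 = 10^(0.611/10) = 1.151, G_2 = 10^(11.2/10) = 13.18
  Stage 3: F_3 = 10^(0.324/10) = 1.077, G_3 = 10^(−0.324/10) = 0.9281
  Stage 4: F_4 = 10^(4.93/10) = 3.112, G_4 = 10^(18.3/10) = 67.61
Friis cascade:
  F = 2.023 + (1.151 − 1)/0.4943 + (1.077 − 1)/6.516 + (3.112 − 1)/6.048 = 2.690
NF = 10 log₁₀(2.690) = 4.30 dB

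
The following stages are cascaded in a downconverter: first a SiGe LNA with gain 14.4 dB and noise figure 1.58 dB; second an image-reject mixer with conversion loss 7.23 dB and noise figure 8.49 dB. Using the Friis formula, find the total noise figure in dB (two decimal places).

2.20 dB

Convert to linear (a loss of L dB is a gain of −L dB): F_i = 10^(NF_i/10), G_i = 10^(G_i,dB/10)
  Stage 1: F_1 = 10^(1.58/10) = 1.439, G_1 = 10^(14.4/10) = 27.54
  Stage 2: F_2 = 10^(8.49/10) = 7.063, G_2 = 10^(−7.23/10) = 0.1892
Friis cascade:
  F = 1.439 + (7.063 − 1)/27.54 = 1.659
NF = 10 log₁₀(1.659) = 2.20 dB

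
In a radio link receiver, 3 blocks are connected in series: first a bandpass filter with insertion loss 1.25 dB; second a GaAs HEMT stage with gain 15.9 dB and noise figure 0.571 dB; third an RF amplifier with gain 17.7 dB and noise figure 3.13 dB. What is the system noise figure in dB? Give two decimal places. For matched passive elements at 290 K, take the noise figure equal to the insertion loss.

Convert to linear (a loss of L dB is a gain of −L dB): F_i = 10^(NF_i/10), G_i = 10^(G_i,dB/10)
  Stage 1: F_1 = 10^(1.25/10) = 1.334, G_1 = 10^(−1.25/10) = 0.7499
  Stage 2: F_2 = 10^(0.571/10) = 1.141, G_2 = 10^(15.9/10) = 38.90
  Stage 3: F_3 = 10^(3.13/10) = 2.056, G_3 = 10^(17.7/10) = 58.88
Friis cascade:
  F = 1.334 + (1.141 − 1)/0.7499 + (2.056 − 1)/29.17 = 1.557
NF = 10 log₁₀(1.557) = 1.92 dB

1.92 dB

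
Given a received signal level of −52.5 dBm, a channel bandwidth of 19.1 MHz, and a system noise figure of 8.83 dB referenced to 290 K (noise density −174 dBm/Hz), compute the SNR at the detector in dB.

39.9 dB

Noise floor: N = −174 + 10 log₁₀(B) + NF
10 log₁₀(1.91×10⁷) = 72.81 dB
N = −174 + 72.81 + 8.83 = −92.36 dBm
SNR = P_sig − N = −52.5 − (−92.36) = 39.86 dB → 39.9 dB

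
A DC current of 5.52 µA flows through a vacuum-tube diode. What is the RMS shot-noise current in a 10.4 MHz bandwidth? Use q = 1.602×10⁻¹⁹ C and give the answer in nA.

I_n = √(2qI·B)
2qI·B = 2 × 1.602×10⁻¹⁹ × 5.52×10⁻⁶ × 1.04×10⁷ = 1.84×10⁻¹⁷ A²
I_n = √(1.84×10⁻¹⁷) = 4.29×10⁻⁹ A = 4.29 nA

4.29 nA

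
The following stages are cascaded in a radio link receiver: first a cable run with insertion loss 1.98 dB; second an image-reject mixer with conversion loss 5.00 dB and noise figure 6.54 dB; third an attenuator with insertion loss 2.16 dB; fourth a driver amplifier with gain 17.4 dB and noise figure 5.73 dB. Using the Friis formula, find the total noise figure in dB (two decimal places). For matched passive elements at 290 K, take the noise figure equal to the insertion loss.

Convert to linear (a loss of L dB is a gain of −L dB): F_i = 10^(NF_i/10), G_i = 10^(G_i,dB/10)
  Stage 1: F_1 = 10^(1.98/10) = 1.578, G_1 = 10^(−1.98/10) = 0.6339
  Stage 2: F_2 = 10^(6.54/10) = 4.508, G_2 = 10^(−5.00/10) = 0.3162
  Stage 3: F_3 = 10^(2.16/10) = 1.644, G_3 = 10^(−2.16/10) = 0.6081
  Stage 4: F_4 = 10^(5.73/10) = 3.741, G_4 = 10^(17.4/10) = 54.95
Friis cascade:
  F = 1.578 + (4.508 − 1)/0.6339 + (1.644 − 1)/0.2004 + (3.741 − 1)/0.1219 = 32.81
NF = 10 log₁₀(32.81) = 15.16 dB

15.16 dB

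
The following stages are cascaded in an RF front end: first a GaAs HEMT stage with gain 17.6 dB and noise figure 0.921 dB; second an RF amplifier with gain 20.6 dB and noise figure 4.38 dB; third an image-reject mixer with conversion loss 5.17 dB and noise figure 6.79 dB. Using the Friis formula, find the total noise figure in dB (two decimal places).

1.03 dB

Convert to linear (a loss of L dB is a gain of −L dB): F_i = 10^(NF_i/10), G_i = 10^(G_i,dB/10)
  Stage 1: F_1 = 10^(0.921/10) = 1.236, G_1 = 10^(17.6/10) = 57.54
  Stage 2: F_2 = 10^(4.38/10) = 2.742, G_2 = 10^(20.6/10) = 114.8
  Stage 3: F_3 = 10^(6.79/10) = 4.775, G_3 = 10^(−5.17/10) = 0.3041
Friis cascade:
  F = 1.236 + (2.742 − 1)/57.54 + (4.775 − 1)/6607 = 1.267
NF = 10 log₁₀(1.267) = 1.03 dB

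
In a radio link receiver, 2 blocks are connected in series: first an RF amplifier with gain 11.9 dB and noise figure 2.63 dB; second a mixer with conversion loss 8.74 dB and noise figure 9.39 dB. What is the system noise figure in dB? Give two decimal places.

Convert to linear (a loss of L dB is a gain of −L dB): F_i = 10^(NF_i/10), G_i = 10^(G_i,dB/10)
  Stage 1: F_1 = 10^(2.63/10) = 1.832, G_1 = 10^(11.9/10) = 15.49
  Stage 2: F_2 = 10^(9.39/10) = 8.690, G_2 = 10^(−8.74/10) = 0.1337
Friis cascade:
  F = 1.832 + (8.690 − 1)/15.49 = 2.329
NF = 10 log₁₀(2.329) = 3.67 dB

3.67 dB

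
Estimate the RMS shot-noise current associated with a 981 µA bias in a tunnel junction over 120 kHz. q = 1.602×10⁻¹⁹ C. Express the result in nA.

6.14 nA

I_n = √(2qI·B)
2qI·B = 2 × 1.602×10⁻¹⁹ × 9.81×10⁻⁴ × 1.20×10⁵ = 3.77×10⁻¹⁷ A²
I_n = √(3.77×10⁻¹⁷) = 6.14×10⁻⁹ A = 6.14 nA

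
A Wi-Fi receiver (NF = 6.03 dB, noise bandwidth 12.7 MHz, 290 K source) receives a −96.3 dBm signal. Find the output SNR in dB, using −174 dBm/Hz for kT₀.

0.6 dB

Noise floor: N = −174 + 10 log₁₀(B) + NF
10 log₁₀(1.27×10⁷) = 71.04 dB
N = −174 + 71.04 + 6.03 = −96.93 dBm
SNR = P_sig − N = −96.3 − (−96.93) = 0.63 dB → 0.6 dB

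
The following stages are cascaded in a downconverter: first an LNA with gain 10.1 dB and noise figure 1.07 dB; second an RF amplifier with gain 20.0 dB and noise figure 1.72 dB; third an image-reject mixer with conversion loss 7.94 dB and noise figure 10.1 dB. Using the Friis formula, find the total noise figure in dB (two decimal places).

Convert to linear (a loss of L dB is a gain of −L dB): F_i = 10^(NF_i/10), G_i = 10^(G_i,dB/10)
  Stage 1: F_1 = 10^(1.07/10) = 1.279, G_1 = 10^(10.1/10) = 10.23
  Stage 2: F_2 = 10^(1.72/10) = 1.486, G_2 = 10^(20.0/10) = 100.0
  Stage 3: F_3 = 10^(10.1/10) = 10.23, G_3 = 10^(−7.94/10) = 0.1607
Friis cascade:
  F = 1.279 + (1.486 − 1)/10.23 + (10.23 − 1)/1023 = 1.336
NF = 10 log₁₀(1.336) = 1.26 dB

1.26 dB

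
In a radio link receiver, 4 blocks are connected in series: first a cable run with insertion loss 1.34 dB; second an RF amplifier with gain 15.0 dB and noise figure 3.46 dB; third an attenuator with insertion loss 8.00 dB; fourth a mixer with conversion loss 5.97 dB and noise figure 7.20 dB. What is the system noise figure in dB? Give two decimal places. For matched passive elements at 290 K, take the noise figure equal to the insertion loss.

6.44 dB

Convert to linear (a loss of L dB is a gain of −L dB): F_i = 10^(NF_i/10), G_i = 10^(G_i,dB/10)
  Stage 1: F_1 = 10^(1.34/10) = 1.361, G_1 = 10^(−1.34/10) = 0.7345
  Stage 2: F_2 = 10^(3.46/10) = 2.218, G_2 = 10^(15.0/10) = 31.62
  Stage 3: F_3 = 10^(8.00/10) = 6.310, G_3 = 10^(−8.00/10) = 0.1585
  Stage 4: F_4 = 10^(7.20/10) = 5.248, G_4 = 10^(−5.97/10) = 0.2529
Friis cascade:
  F = 1.361 + (2.218 − 1)/0.7345 + (6.310 − 1)/23.23 + (5.248 − 1)/3.681 = 4.403
NF = 10 log₁₀(4.403) = 6.44 dB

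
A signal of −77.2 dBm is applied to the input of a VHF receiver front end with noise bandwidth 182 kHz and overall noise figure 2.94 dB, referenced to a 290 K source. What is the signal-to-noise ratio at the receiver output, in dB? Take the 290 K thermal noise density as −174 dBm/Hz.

Noise floor: N = −174 + 10 log₁₀(B) + NF
10 log₁₀(1.82×10⁵) = 52.6 dB
N = −174 + 52.6 + 2.94 = −118.46 dBm
SNR = P_sig − N = −77.2 − (−118.46) = 41.26 dB → 41.3 dB

41.3 dB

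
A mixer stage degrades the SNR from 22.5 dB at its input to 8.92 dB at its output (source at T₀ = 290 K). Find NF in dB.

NF (dB) = SNR_in(dB) − SNR_out(dB) when the source is at T₀
NF = 22.5 − 8.92 = 13.58 dB

13.58 dB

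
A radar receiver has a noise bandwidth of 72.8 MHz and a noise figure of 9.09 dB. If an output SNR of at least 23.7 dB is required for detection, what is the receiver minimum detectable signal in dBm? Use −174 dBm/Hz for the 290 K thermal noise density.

−62.6 dBm

Sensitivity = −174 + 10 log₁₀(B) + NF + SNR_min
= −174 + 78.62 + 9.09 + 23.7
= −62.59 dBm → −62.6 dBm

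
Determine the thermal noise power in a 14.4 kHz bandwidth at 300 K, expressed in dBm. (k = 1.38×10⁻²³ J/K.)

−132.2 dBm

P_n = kTB = 1.38×10⁻²³ × 300 × 1.44×10⁴ = 5.96×10⁻¹⁷ W
In dBm: 10 log₁₀(5.96×10⁻¹⁷ / 10⁻³) = −132.2 dBm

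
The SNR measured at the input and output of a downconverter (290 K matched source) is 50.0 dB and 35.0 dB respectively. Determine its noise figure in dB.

15.0 dB

NF (dB) = SNR_in(dB) − SNR_out(dB) when the source is at T₀
NF = 50.0 − 35.0 = 15.0 dB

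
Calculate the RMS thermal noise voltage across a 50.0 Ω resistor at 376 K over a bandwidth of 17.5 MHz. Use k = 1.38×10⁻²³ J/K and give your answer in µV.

V_n = √(4kTRB)
4kTRB = 4 × 1.38×10⁻²³ × 376 × 5.00×10¹ × 1.75×10⁷ = 1.82×10⁻¹¹ V²
V_n = √(1.82×10⁻¹¹) = 4.26×10⁻⁶ V = 4.26 µV

4.26 µV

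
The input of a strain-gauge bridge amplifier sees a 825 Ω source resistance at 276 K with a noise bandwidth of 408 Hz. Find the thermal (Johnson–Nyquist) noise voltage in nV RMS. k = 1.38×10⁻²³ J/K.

V_n = √(4kTRB)
4kTRB = 4 × 1.38×10⁻²³ × 276 × 8.25×10² × 4.08×10² = 5.13×10⁻¹⁵ V²
V_n = √(5.13×10⁻¹⁵) = 7.16×10⁻⁸ V = 71.6 nV

71.6 nV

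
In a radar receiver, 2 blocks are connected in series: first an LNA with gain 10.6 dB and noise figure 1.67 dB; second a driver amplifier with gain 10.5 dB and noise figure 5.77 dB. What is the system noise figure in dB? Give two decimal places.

2.33 dB

Convert to linear (a loss of L dB is a gain of −L dB): F_i = 10^(NF_i/10), G_i = 10^(G_i,dB/10)
  Stage 1: F_1 = 10^(1.67/10) = 1.469, G_1 = 10^(10.6/10) = 11.48
  Stage 2: F_2 = 10^(5.77/10) = 3.776, G_2 = 10^(10.5/10) = 11.22
Friis cascade:
  F = 1.469 + (3.776 − 1)/11.48 = 1.711
NF = 10 log₁₀(1.711) = 2.33 dB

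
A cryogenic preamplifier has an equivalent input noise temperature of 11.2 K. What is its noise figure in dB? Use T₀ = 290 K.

F = 1 + T_e/T₀ = 1 + 11.2/290 = 1.03862
NF = 10 log₁₀(1.03862) = 0.165 dB

0.165 dB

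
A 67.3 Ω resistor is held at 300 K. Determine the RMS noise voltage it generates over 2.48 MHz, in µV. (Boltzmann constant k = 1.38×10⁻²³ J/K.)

V_n = √(4kTRB)
4kTRB = 4 × 1.38×10⁻²³ × 300 × 6.73×10¹ × 2.48×10⁶ = 2.76×10⁻¹² V²
V_n = √(2.76×10⁻¹²) = 1.66×10⁻⁶ V = 1.66 µV

1.66 µV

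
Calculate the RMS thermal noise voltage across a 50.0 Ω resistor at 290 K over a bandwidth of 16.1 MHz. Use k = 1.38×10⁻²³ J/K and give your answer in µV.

V_n = √(4kTRB)
4kTRB = 4 × 1.38×10⁻²³ × 290 × 5.00×10¹ × 1.61×10⁷ = 1.29×10⁻¹¹ V²
V_n = √(1.29×10⁻¹¹) = 3.59×10⁻⁶ V = 3.59 µV

3.59 µV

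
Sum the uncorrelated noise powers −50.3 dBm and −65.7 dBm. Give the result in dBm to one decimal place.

Convert to linear, add, convert back:
P₁ = 9.33×10⁻⁹ W, P₂ = 2.69×10⁻¹⁰ W
P_tot = 9.60×10⁻⁹ W → 10 log₁₀(P_tot / 10⁻³) = −50.2 dBm

−50.2 dBm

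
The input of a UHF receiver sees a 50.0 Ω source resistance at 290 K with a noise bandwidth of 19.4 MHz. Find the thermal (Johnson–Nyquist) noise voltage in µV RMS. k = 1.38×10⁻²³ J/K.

V_n = √(4kTRB)
4kTRB = 4 × 1.38×10⁻²³ × 290 × 5.00×10¹ × 1.94×10⁷ = 1.55×10⁻¹¹ V²
V_n = √(1.55×10⁻¹¹) = 3.94×10⁻⁶ V = 3.94 µV

3.94 µV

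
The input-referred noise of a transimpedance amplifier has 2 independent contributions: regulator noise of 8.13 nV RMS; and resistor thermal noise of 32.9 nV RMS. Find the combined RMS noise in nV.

33.9 nV

Uncorrelated sources add in power (mean-square): V_tot = √(ΣV_i²)
V_tot = √[(8.13×10⁻⁹)² + (3.29×10⁻⁸)²] = 3.39×10⁻⁸ V = 33.9 nV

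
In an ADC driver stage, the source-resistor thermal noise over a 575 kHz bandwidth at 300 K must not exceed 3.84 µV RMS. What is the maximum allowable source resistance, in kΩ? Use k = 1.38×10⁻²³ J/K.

1.55 kΩ

Johnson–Nyquist: V_n = √(4kTRB) ⇒ R = V_n² / (4kTB)
4kTB = 4 × 1.38×10⁻²³ × 300 × 5.75×10⁵ = 9.52×10⁻¹⁵
R = (3.84×10⁻⁶)² / 9.52×10⁻¹⁵ = 1.55×10³ Ω = 1.55 kΩ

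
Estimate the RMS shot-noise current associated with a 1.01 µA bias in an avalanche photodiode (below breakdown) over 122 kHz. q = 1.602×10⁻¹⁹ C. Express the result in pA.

199 pA

I_n = √(2qI·B)
2qI·B = 2 × 1.602×10⁻¹⁹ × 1.01×10⁻⁶ × 1.22×10⁵ = 3.95×10⁻²⁰ A²
I_n = √(3.95×10⁻²⁰) = 1.99×10⁻¹⁰ A = 199 pA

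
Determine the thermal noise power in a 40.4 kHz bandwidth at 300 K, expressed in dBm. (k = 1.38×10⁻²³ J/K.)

P_n = kTB = 1.38×10⁻²³ × 300 × 4.04×10⁴ = 1.67×10⁻¹⁶ W
In dBm: 10 log₁₀(1.67×10⁻¹⁶ / 10⁻³) = −127.8 dBm

−127.8 dBm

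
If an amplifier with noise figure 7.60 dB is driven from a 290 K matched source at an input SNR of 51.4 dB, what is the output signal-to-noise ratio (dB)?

43.80 dB

By definition F = SNR_in/SNR_out, so in dB: SNR_out = SNR_in − NF
SNR_out = 51.4 − 7.60 = 43.80 dB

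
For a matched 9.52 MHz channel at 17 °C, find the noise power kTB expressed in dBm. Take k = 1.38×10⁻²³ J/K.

−104.2 dBm

T = 17 °C + 273.15 = 290.15 K
P_n = kTB = 1.38×10⁻²³ × 290.15 × 9.52×10⁶ = 3.81×10⁻¹⁴ W
In dBm: 10 log₁₀(3.81×10⁻¹⁴ / 10⁻³) = −104.2 dBm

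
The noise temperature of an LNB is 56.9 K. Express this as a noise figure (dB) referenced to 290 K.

0.778 dB

F = 1 + T_e/T₀ = 1 + 56.9/290 = 1.19621
NF = 10 log₁₀(1.19621) = 0.778 dB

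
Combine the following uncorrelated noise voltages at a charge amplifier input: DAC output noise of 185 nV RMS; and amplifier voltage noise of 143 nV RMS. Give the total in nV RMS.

Uncorrelated sources add in power (mean-square): V_tot = √(ΣV_i²)
V_tot = √[(1.85×10⁻⁷)² + (1.43×10⁻⁷)²] = 2.34×10⁻⁷ V = 234 nV

234 nV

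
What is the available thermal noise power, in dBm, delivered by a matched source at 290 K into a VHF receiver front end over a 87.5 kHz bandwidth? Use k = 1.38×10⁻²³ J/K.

P_n = kTB = 1.38×10⁻²³ × 290 × 8.75×10⁴ = 3.50×10⁻¹⁶ W
In dBm: 10 log₁₀(3.50×10⁻¹⁶ / 10⁻³) = −124.6 dBm

−124.6 dBm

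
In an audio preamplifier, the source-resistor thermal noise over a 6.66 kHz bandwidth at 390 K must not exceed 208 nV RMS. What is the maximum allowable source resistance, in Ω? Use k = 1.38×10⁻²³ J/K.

302 Ω

Johnson–Nyquist: V_n = √(4kTRB) ⇒ R = V_n² / (4kTB)
4kTB = 4 × 1.38×10⁻²³ × 390 × 6.66×10³ = 1.43×10⁻¹⁶
R = (2.08×10⁻⁷)² / 1.43×10⁻¹⁶ = 3.02×10² Ω = 302 Ω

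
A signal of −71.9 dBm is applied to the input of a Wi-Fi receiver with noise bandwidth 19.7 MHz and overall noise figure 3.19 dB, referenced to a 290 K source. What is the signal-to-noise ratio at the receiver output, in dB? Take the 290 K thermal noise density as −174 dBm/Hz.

26.0 dB

Noise floor: N = −174 + 10 log₁₀(B) + NF
10 log₁₀(1.97×10⁷) = 72.94 dB
N = −174 + 72.94 + 3.19 = −97.87 dBm
SNR = P_sig − N = −71.9 − (−97.87) = 25.97 dB → 26.0 dB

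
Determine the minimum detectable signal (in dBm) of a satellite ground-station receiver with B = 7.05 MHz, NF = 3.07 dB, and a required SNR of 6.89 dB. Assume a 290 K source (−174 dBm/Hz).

−95.6 dBm

Sensitivity = −174 + 10 log₁₀(B) + NF + SNR_min
= −174 + 68.48 + 3.07 + 6.89
= −95.56 dBm → −95.6 dBm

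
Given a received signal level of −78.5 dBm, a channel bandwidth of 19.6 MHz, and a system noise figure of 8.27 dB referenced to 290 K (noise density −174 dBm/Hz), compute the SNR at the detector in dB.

14.3 dB

Noise floor: N = −174 + 10 log₁₀(B) + NF
10 log₁₀(1.96×10⁷) = 72.92 dB
N = −174 + 72.92 + 8.27 = −92.81 dBm
SNR = P_sig − N = −78.5 − (−92.81) = 14.31 dB → 14.3 dB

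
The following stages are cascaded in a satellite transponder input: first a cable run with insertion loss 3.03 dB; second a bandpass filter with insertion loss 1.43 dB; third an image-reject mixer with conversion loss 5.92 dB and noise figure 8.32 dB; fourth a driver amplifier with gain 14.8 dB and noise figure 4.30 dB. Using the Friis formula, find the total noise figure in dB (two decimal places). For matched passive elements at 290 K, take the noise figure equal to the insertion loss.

15.73 dB

Convert to linear (a loss of L dB is a gain of −L dB): F_i = 10^(NF_i/10), G_i = 10^(G_i,dB/10)
  Stage 1: F_1 = 10^(3.03/10) = 2.009, G_1 = 10^(−3.03/10) = 0.4977
  Stage 2: F_2 = 10^(1.43/10) = 1.390, G_2 = 10^(−1.43/10) = 0.7194
  Stage 3: F_3 = 10^(8.32/10) = 6.792, G_3 = 10^(−5.92/10) = 0.2559
  Stage 4: F_4 = 10^(4.30/10) = 2.692, G_4 = 10^(14.8/10) = 30.20
Friis cascade:
  F = 2.009 + (1.390 − 1)/0.4977 + (6.792 − 1)/0.3581 + (2.692 − 1)/0.09162 = 37.43
NF = 10 log₁₀(37.43) = 15.73 dB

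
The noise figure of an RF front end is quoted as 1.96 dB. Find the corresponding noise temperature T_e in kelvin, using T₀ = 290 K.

165 K

F = 10^(1.96/10) = 1.57036
T_e = (F − 1)·T₀ = (1.57036 − 1) × 290 = 165 K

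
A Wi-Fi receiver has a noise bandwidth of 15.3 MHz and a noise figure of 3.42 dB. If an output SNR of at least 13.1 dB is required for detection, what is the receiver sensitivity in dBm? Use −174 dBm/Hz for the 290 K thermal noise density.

−85.6 dBm

Sensitivity = −174 + 10 log₁₀(B) + NF + SNR_min
= −174 + 71.85 + 3.42 + 13.1
= −85.63 dBm → −85.6 dBm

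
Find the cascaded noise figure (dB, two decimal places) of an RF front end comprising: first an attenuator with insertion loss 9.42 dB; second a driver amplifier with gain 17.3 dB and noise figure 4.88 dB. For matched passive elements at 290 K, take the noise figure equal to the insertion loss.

Convert to linear (a loss of L dB is a gain of −L dB): F_i = 10^(NF_i/10), G_i = 10^(G_i,dB/10)
  Stage 1: F_1 = 10^(9.42/10) = 8.750, G_1 = 10^(−9.42/10) = 0.1143
  Stage 2: F_2 = 10^(4.88/10) = 3.076, G_2 = 10^(17.3/10) = 53.70
Friis cascade:
  F = 8.750 + (3.076 − 1)/0.1143 = 26.92
NF = 10 log₁₀(26.92) = 14.30 dB

14.30 dB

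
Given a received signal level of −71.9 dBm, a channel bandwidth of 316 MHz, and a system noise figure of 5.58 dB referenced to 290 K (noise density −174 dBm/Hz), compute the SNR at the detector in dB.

Noise floor: N = −174 + 10 log₁₀(B) + NF
10 log₁₀(3.16×10⁸) = 85 dB
N = −174 + 85 + 5.58 = −83.42 dBm
SNR = P_sig − N = −71.9 − (−83.42) = 11.52 dB → 11.5 dB

11.5 dB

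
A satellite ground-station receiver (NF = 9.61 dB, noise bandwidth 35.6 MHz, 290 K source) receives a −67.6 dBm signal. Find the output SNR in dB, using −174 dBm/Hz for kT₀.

Noise floor: N = −174 + 10 log₁₀(B) + NF
10 log₁₀(3.56×10⁷) = 75.51 dB
N = −174 + 75.51 + 9.61 = −88.88 dBm
SNR = P_sig − N = −67.6 − (−88.88) = 21.28 dB → 21.3 dB

21.3 dB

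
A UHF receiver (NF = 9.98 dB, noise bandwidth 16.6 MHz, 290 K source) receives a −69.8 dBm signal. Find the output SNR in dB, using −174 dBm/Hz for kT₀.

Noise floor: N = −174 + 10 log₁₀(B) + NF
10 log₁₀(1.66×10⁷) = 72.2 dB
N = −174 + 72.2 + 9.98 = −91.82 dBm
SNR = P_sig − N = −69.8 − (−91.82) = 22.02 dB → 22.0 dB

22.0 dB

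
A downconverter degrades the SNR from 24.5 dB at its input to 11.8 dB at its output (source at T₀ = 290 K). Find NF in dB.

12.7 dB

NF (dB) = SNR_in(dB) − SNR_out(dB) when the source is at T₀
NF = 24.5 − 11.8 = 12.7 dB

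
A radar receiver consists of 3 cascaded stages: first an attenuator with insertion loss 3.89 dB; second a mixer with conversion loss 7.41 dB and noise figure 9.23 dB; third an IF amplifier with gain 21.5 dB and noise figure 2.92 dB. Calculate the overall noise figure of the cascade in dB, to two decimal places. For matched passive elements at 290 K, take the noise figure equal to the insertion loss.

15.24 dB

Convert to linear (a loss of L dB is a gain of −L dB): F_i = 10^(NF_i/10), G_i = 10^(G_i,dB/10)
  Stage 1: F_1 = 10^(3.89/10) = 2.449, G_1 = 10^(−3.89/10) = 0.4083
  Stage 2: F_2 = 10^(9.23/10) = 8.375, G_2 = 10^(−7.41/10) = 0.1816
  Stage 3: F_3 = 10^(2.92/10) = 1.959, G_3 = 10^(21.5/10) = 141.3
Friis cascade:
  F = 2.449 + (8.375 − 1)/0.4083 + (1.959 − 1)/0.07413 = 33.45
NF = 10 log₁₀(33.45) = 15.24 dB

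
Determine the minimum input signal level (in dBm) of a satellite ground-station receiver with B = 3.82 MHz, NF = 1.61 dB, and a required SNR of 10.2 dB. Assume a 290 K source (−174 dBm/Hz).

−96.4 dBm

Sensitivity = −174 + 10 log₁₀(B) + NF + SNR_min
= −174 + 65.82 + 1.61 + 10.2
= −96.37 dBm → −96.4 dBm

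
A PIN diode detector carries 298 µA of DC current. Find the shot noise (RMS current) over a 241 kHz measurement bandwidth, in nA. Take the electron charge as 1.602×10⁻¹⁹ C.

4.80 nA

I_n = √(2qI·B)
2qI·B = 2 × 1.602×10⁻¹⁹ × 2.98×10⁻⁴ × 2.41×10⁵ = 2.30×10⁻¹⁷ A²
I_n = √(2.30×10⁻¹⁷) = 4.80×10⁻⁹ A = 4.80 nA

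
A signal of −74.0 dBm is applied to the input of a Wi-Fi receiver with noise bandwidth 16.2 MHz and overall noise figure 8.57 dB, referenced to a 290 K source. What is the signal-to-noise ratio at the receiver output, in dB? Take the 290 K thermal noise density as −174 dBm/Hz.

Noise floor: N = −174 + 10 log₁₀(B) + NF
10 log₁₀(1.62×10⁷) = 72.1 dB
N = −174 + 72.1 + 8.57 = −93.33 dBm
SNR = P_sig − N = −74.0 − (−93.33) = 19.33 dB → 19.3 dB

19.3 dB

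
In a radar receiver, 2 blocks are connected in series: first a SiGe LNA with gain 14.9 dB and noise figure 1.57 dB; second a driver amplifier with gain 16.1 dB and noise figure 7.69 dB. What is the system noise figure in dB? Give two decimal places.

2.02 dB

Convert to linear (a loss of L dB is a gain of −L dB): F_i = 10^(NF_i/10), G_i = 10^(G_i,dB/10)
  Stage 1: F_1 = 10^(1.57/10) = 1.435, G_1 = 10^(14.9/10) = 30.90
  Stage 2: F_2 = 10^(7.69/10) = 5.875, G_2 = 10^(16.1/10) = 40.74
Friis cascade:
  F = 1.435 + (5.875 − 1)/30.90 = 1.593
NF = 10 log₁₀(1.593) = 2.02 dB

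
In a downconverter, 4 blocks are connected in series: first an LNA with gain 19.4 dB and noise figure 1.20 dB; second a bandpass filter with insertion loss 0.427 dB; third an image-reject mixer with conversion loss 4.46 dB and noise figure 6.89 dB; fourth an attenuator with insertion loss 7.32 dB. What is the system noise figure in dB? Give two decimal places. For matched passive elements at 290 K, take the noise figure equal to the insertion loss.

1.83 dB

Convert to linear (a loss of L dB is a gain of −L dB): F_i = 10^(NF_i/10), G_i = 10^(G_i,dB/10)
  Stage 1: F_1 = 10^(1.20/10) = 1.318, G_1 = 10^(19.4/10) = 87.10
  Stage 2: F_2 = 10^(0.427/10) = 1.103, G_2 = 10^(−0.427/10) = 0.9064
  Stage 3: F_3 = 10^(6.89/10) = 4.887, G_3 = 10^(−4.46/10) = 0.3581
  Stage 4: F_4 = 10^(7.32/10) = 5.395, G_4 = 10^(−7.32/10) = 0.1854
Friis cascade:
  F = 1.318 + (1.103 − 1)/87.10 + (4.887 − 1)/78.94 + (5.395 − 1)/28.27 = 1.524
NF = 10 log₁₀(1.524) = 1.83 dB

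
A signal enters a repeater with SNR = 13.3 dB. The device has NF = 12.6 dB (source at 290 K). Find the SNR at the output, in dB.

By definition F = SNR_in/SNR_out, so in dB: SNR_out = SNR_in − NF
SNR_out = 13.3 − 12.6 = 0.7 dB

0.7 dB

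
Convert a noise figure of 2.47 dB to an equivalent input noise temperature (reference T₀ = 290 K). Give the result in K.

222 K

F = 10^(2.47/10) = 1.76604
T_e = (F − 1)·T₀ = (1.76604 − 1) × 290 = 222 K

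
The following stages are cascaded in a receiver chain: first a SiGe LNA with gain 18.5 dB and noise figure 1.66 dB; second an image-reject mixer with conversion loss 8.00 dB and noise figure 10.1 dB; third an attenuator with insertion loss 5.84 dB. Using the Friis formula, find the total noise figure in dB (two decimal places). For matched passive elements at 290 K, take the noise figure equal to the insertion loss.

2.67 dB

Convert to linear (a loss of L dB is a gain of −L dB): F_i = 10^(NF_i/10), G_i = 10^(G_i,dB/10)
  Stage 1: F_1 = 10^(1.66/10) = 1.466, G_1 = 10^(18.5/10) = 70.79
  Stage 2: F_2 = 10^(10.1/10) = 10.23, G_2 = 10^(−8.00/10) = 0.1585
  Stage 3: F_3 = 10^(5.84/10) = 3.837, G_3 = 10^(−5.84/10) = 0.2606
Friis cascade:
  F = 1.466 + (10.23 − 1)/70.79 + (3.837 − 1)/11.22 = 1.849
NF = 10 log₁₀(1.849) = 2.67 dB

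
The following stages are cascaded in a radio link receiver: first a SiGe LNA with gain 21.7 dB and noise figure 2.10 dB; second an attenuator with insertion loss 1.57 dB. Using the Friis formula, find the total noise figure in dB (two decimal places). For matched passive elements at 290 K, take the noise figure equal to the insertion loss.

Convert to linear (a loss of L dB is a gain of −L dB): F_i = 10^(NF_i/10), G_i = 10^(G_i,dB/10)
  Stage 1: F_1 = 10^(2.10/10) = 1.622, G_1 = 10^(21.7/10) = 147.9
  Stage 2: F_2 = 10^(1.57/10) = 1.435, G_2 = 10^(−1.57/10) = 0.6966
Friis cascade:
  F = 1.622 + (1.435 − 1)/147.9 = 1.625
NF = 10 log₁₀(1.625) = 2.11 dB

2.11 dB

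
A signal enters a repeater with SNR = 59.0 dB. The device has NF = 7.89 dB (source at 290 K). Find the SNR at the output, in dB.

By definition F = SNR_in/SNR_out, so in dB: SNR_out = SNR_in − NF
SNR_out = 59.0 − 7.89 = 51.11 dB

51.11 dB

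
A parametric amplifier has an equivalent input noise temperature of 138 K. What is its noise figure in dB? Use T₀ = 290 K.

1.69 dB

F = 1 + T_e/T₀ = 1 + 138/290 = 1.47586
NF = 10 log₁₀(1.47586) = 1.69 dB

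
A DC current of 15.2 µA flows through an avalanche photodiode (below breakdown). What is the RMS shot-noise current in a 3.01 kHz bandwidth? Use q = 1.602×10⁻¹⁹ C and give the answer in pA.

121 pA

I_n = √(2qI·B)
2qI·B = 2 × 1.602×10⁻¹⁹ × 1.52×10⁻⁵ × 3.01×10³ = 1.47×10⁻²⁰ A²
I_n = √(1.47×10⁻²⁰) = 1.21×10⁻¹⁰ A = 121 pA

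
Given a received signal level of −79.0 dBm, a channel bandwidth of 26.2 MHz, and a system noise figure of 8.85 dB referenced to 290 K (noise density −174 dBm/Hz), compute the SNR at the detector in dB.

Noise floor: N = −174 + 10 log₁₀(B) + NF
10 log₁₀(2.62×10⁷) = 74.18 dB
N = −174 + 74.18 + 8.85 = −90.97 dBm
SNR = P_sig − N = −79.0 − (−90.97) = 11.97 dB → 12.0 dB

12.0 dB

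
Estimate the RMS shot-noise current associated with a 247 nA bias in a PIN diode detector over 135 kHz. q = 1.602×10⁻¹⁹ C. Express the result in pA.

I_n = √(2qI·B)
2qI·B = 2 × 1.602×10⁻¹⁹ × 2.47×10⁻⁷ × 1.35×10⁵ = 1.07×10⁻²⁰ A²
I_n = √(1.07×10⁻²⁰) = 1.03×10⁻¹⁰ A = 103 pA

103 pA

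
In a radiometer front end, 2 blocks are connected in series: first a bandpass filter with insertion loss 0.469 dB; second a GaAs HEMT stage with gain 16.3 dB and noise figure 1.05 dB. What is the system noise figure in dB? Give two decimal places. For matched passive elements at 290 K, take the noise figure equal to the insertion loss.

Convert to linear (a loss of L dB is a gain of −L dB): F_i = 10^(NF_i/10), G_i = 10^(G_i,dB/10)
  Stage 1: F_1 = 10^(0.469/10) = 1.114, G_1 = 10^(−0.469/10) = 0.8976
  Stage 2: F_2 = 10^(1.05/10) = 1.274, G_2 = 10^(16.3/10) = 42.66
Friis cascade:
  F = 1.114 + (1.274 − 1)/0.8976 = 1.419
NF = 10 log₁₀(1.419) = 1.52 dB

1.52 dB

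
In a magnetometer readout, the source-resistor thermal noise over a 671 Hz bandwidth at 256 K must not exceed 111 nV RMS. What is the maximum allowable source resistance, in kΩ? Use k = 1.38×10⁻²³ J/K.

1.30 kΩ

Johnson–Nyquist: V_n = √(4kTRB) ⇒ R = V_n² / (4kTB)
4kTB = 4 × 1.38×10⁻²³ × 256 × 6.71×10² = 9.48×10⁻¹⁸
R = (1.11×10⁻⁷)² / 9.48×10⁻¹⁸ = 1.30×10³ Ω = 1.30 kΩ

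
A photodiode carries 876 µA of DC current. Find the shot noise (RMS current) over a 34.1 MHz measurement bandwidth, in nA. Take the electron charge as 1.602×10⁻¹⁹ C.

I_n = √(2qI·B)
2qI·B = 2 × 1.602×10⁻¹⁹ × 8.76×10⁻⁴ × 3.41×10⁷ = 9.57×10⁻¹⁵ A²
I_n = √(9.57×10⁻¹⁵) = 9.78×10⁻⁸ A = 97.8 nA

97.8 nA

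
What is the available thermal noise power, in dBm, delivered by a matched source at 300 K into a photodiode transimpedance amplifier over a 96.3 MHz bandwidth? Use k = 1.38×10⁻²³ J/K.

P_n = kTB = 1.38×10⁻²³ × 300 × 9.63×10⁷ = 3.99×10⁻¹³ W
In dBm: 10 log₁₀(3.99×10⁻¹³ / 10⁻³) = −94.0 dBm

−94.0 dBm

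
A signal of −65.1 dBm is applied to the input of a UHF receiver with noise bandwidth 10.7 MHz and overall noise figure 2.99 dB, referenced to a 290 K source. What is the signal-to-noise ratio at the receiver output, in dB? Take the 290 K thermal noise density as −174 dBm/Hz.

35.6 dB

Noise floor: N = −174 + 10 log₁₀(B) + NF
10 log₁₀(1.07×10⁷) = 70.29 dB
N = −174 + 70.29 + 2.99 = −100.72 dBm
SNR = P_sig − N = −65.1 − (−100.72) = 35.62 dB → 35.6 dB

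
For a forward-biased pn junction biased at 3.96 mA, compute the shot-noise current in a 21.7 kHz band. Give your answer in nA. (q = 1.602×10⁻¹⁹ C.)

5.25 nA

I_n = √(2qI·B)
2qI·B = 2 × 1.602×10⁻¹⁹ × 3.96×10⁻³ × 2.17×10⁴ = 2.75×10⁻¹⁷ A²
I_n = √(2.75×10⁻¹⁷) = 5.25×10⁻⁹ A = 5.25 nA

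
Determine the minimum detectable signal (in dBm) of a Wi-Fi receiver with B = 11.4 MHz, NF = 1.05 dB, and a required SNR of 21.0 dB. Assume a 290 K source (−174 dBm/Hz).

−81.4 dBm

Sensitivity = −174 + 10 log₁₀(B) + NF + SNR_min
= −174 + 70.57 + 1.05 + 21.0
= −81.38 dBm → −81.4 dBm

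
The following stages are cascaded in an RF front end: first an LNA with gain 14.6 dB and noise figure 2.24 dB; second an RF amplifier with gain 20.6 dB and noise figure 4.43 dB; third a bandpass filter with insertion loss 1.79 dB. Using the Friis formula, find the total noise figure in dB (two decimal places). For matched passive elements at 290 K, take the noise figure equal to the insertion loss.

Convert to linear (a loss of L dB is a gain of −L dB): F_i = 10^(NF_i/10), G_i = 10^(G_i,dB/10)
  Stage 1: F_1 = 10^(2.24/10) = 1.675, G_1 = 10^(14.6/10) = 28.84
  Stage 2: F_2 = 10^(4.43/10) = 2.773, G_2 = 10^(20.6/10) = 114.8
  Stage 3: F_3 = 10^(1.79/10) = 1.510, G_3 = 10^(−1.79/10) = 0.6622
Friis cascade:
  F = 1.675 + (2.773 − 1)/28.84 + (1.510 − 1)/3311 = 1.737
NF = 10 log₁₀(1.737) = 2.40 dB

2.40 dB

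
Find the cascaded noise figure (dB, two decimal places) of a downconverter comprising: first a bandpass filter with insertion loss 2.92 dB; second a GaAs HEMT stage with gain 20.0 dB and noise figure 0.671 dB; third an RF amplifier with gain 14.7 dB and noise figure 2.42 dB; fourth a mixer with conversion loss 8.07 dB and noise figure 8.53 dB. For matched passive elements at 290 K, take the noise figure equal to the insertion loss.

3.63 dB

Convert to linear (a loss of L dB is a gain of −L dB): F_i = 10^(NF_i/10), G_i = 10^(G_i,dB/10)
  Stage 1: F_1 = 10^(2.92/10) = 1.959, G_1 = 10^(−2.92/10) = 0.5105
  Stage 2: F_2 = 10^(0.671/10) = 1.167, G_2 = 10^(20.0/10) = 100.0
  Stage 3: F_3 = 10^(2.42/10) = 1.746, G_3 = 10^(14.7/10) = 29.51
  Stage 4: F_4 = 10^(8.53/10) = 7.129, G_4 = 10^(−8.07/10) = 0.1560
Friis cascade:
  F = 1.959 + (1.167 − 1)/0.5105 + (1.746 − 1)/51.05 + (7.129 − 1)/1507 = 2.305
NF = 10 log₁₀(2.305) = 3.63 dB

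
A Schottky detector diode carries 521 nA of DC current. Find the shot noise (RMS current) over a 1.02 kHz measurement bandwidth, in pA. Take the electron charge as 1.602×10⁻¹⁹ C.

I_n = √(2qI·B)
2qI·B = 2 × 1.602×10⁻¹⁹ × 5.21×10⁻⁷ × 1.02×10³ = 1.70×10⁻²² A²
I_n = √(1.70×10⁻²²) = 1.30×10⁻¹¹ A = 13.0 pA

13.0 pA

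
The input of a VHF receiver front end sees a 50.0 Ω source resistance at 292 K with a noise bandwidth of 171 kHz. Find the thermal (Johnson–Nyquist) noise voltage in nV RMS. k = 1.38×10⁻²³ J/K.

V_n = √(4kTRB)
4kTRB = 4 × 1.38×10⁻²³ × 292 × 5.00×10¹ × 1.71×10⁵ = 1.38×10⁻¹³ V²
V_n = √(1.38×10⁻¹³) = 3.71×10⁻⁷ V = 371 nV

371 nV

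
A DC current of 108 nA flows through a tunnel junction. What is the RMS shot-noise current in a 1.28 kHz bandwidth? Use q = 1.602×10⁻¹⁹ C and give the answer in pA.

6.66 pA

I_n = √(2qI·B)
2qI·B = 2 × 1.602×10⁻¹⁹ × 1.08×10⁻⁷ × 1.28×10³ = 4.43×10⁻²³ A²
I_n = √(4.43×10⁻²³) = 6.66×10⁻¹² A = 6.66 pA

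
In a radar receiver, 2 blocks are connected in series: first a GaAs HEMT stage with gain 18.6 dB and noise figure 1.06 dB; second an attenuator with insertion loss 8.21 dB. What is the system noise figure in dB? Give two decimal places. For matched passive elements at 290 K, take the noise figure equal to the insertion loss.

1.32 dB

Convert to linear (a loss of L dB is a gain of −L dB): F_i = 10^(NF_i/10), G_i = 10^(G_i,dB/10)
  Stage 1: F_1 = 10^(1.06/10) = 1.276, G_1 = 10^(18.6/10) = 72.44
  Stage 2: F_2 = 10^(8.21/10) = 6.622, G_2 = 10^(−8.21/10) = 0.1510
Friis cascade:
  F = 1.276 + (6.622 − 1)/72.44 = 1.354
NF = 10 log₁₀(1.354) = 1.32 dB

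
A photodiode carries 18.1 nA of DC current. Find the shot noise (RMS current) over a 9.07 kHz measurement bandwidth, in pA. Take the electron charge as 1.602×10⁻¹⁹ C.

7.25 pA

I_n = √(2qI·B)
2qI·B = 2 × 1.602×10⁻¹⁹ × 1.81×10⁻⁸ × 9.07×10³ = 5.26×10⁻²³ A²
I_n = √(5.26×10⁻²³) = 7.25×10⁻¹² A = 7.25 pA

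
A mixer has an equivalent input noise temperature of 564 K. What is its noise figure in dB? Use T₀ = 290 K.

F = 1 + T_e/T₀ = 1 + 564/290 = 2.94483
NF = 10 log₁₀(2.94483) = 4.69 dB

4.69 dB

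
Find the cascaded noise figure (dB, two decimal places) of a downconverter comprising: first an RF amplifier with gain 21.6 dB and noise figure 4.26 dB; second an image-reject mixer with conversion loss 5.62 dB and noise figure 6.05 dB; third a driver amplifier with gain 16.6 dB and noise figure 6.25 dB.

4.42 dB

Convert to linear (a loss of L dB is a gain of −L dB): F_i = 10^(NF_i/10), G_i = 10^(G_i,dB/10)
  Stage 1: F_1 = 10^(4.26/10) = 2.667, G_1 = 10^(21.6/10) = 144.5
  Stage 2: F_2 = 10^(6.05/10) = 4.027, G_2 = 10^(−5.62/10) = 0.2742
  Stage 3: F_3 = 10^(6.25/10) = 4.217, G_3 = 10^(16.6/10) = 45.71
Friis cascade:
  F = 2.667 + (4.027 − 1)/144.5 + (4.217 − 1)/39.63 = 2.769
NF = 10 log₁₀(2.769) = 4.42 dB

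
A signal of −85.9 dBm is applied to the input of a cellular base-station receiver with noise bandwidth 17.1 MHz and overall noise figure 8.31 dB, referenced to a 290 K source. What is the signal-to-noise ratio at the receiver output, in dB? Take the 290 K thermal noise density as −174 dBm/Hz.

7.5 dB

Noise floor: N = −174 + 10 log₁₀(B) + NF
10 log₁₀(1.71×10⁷) = 72.33 dB
N = −174 + 72.33 + 8.31 = −93.36 dBm
SNR = P_sig − N = −85.9 − (−93.36) = 7.46 dB → 7.5 dB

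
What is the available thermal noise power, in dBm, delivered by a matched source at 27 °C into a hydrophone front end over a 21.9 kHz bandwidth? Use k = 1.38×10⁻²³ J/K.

−130.4 dBm

T = 27 °C + 273.15 = 300.15 K
P_n = kTB = 1.38×10⁻²³ × 300.15 × 2.19×10⁴ = 9.07×10⁻¹⁷ W
In dBm: 10 log₁₀(9.07×10⁻¹⁷ / 10⁻³) = −130.4 dBm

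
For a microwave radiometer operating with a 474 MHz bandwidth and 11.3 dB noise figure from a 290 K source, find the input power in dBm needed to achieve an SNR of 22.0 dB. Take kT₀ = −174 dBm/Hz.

Sensitivity = −174 + 10 log₁₀(B) + NF + SNR_min
= −174 + 86.76 + 11.3 + 22.0
= −53.94 dBm → −53.9 dBm

−53.9 dBm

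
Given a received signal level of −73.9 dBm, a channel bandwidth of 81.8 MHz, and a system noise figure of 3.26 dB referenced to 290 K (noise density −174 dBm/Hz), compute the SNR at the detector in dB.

17.7 dB

Noise floor: N = −174 + 10 log₁₀(B) + NF
10 log₁₀(8.18×10⁷) = 79.13 dB
N = −174 + 79.13 + 3.26 = −91.61 dBm
SNR = P_sig − N = −73.9 − (−91.61) = 17.71 dB → 17.7 dB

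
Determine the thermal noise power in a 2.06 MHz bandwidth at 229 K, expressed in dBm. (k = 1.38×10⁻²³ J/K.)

P_n = kTB = 1.38×10⁻²³ × 229 × 2.06×10⁶ = 6.51×10⁻¹⁵ W
In dBm: 10 log₁₀(6.51×10⁻¹⁵ / 10⁻³) = −111.9 dBm

−111.9 dBm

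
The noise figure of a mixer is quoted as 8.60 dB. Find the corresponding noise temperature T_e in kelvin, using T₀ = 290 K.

1811 K

F = 10^(8.60/10) = 7.24436
T_e = (F − 1)·T₀ = (7.24436 − 1) × 290 = 1811 K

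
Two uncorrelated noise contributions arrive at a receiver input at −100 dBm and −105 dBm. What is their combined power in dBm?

Convert to linear, add, convert back:
P₁ = 1.00×10⁻¹³ W, P₂ = 3.16×10⁻¹⁴ W
P_tot = 1.32×10⁻¹³ W → 10 log₁₀(P_tot / 10⁻³) = −98.8 dBm

−98.8 dBm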